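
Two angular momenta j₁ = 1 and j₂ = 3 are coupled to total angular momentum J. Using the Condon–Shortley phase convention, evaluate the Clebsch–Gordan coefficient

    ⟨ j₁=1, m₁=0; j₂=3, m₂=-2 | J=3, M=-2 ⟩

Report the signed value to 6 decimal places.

j₁+j₂−J=1  J+j₁−j₂=1  J−j₁+j₂=5  j₁+j₂+J+1=8
(j₁±m₁, j₂±m₂, J±M) = (1,1,1,5,1,5)
P² = 300
sum k=0..1:
  [0] +1/24 = 1/24
  [1] −1/120 = -1/120
S = 1/30
C² = P²·S² = 1/3 ; C = +0.577350

+√(1/3) = +0.577350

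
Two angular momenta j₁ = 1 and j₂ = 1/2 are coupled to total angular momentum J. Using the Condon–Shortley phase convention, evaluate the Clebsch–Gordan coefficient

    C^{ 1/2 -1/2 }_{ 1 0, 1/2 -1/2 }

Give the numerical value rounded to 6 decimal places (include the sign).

triangle: 1!*1!*0!/3! = 1/6
(j±m)!: 1!*1!*0!*1!*0!*1! = 1
prefactor² = (2J+1)*Δ*N² = 1/3
  k=0: +1/(0!*1!*1!*0!*0!*0!) = 1
Σ = 1  ⇒  CG² = 1/3*1² = 1/3
CG = +√(1/3) = +0.577350

+0.577350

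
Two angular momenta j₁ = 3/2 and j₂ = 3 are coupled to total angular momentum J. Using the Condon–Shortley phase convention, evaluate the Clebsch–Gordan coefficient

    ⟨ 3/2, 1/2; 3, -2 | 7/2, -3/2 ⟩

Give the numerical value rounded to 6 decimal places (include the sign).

+√(3/7) ≈ +0.654654

j₁+j₂−J=1  J+j₁−j₂=2  J−j₁+j₂=5  j₁+j₂+J+1=9
(j₁±m₁, j₂±m₂, J±M) = (2,1,1,5,2,5)
P² = 6400/21
sum k=0..1:
  [0] +1/24 = 1/24
  [1] −1/240 = -1/240
S = 3/80
C² = P²·S² = 3/7 ; C = +0.654654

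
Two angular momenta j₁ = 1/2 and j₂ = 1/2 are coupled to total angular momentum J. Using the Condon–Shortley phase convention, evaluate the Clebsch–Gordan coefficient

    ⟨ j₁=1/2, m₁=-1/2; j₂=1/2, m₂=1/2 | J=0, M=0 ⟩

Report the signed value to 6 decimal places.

-0.707107

triangle: 1!·0!·0!/2! = 1/2
(j±m)!: 0!·1!·1!·0!·0!·0! = 1
prefactor² = (2J+1)·Δ·N² = 1/2
  k=1: −1/(1!·0!·0!·0!·0!·0!) = -1
Σ = -1  ⇒  CG² = 1/2·(-1)² = 1/2
CG = −√(1/2) = -0.707107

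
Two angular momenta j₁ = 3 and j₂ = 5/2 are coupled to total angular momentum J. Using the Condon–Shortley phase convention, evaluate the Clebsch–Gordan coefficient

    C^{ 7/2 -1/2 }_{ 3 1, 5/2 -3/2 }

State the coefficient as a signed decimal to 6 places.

√[8·2!4!3!/10! · 4!2!1!4!3!4!] = √(18432/175)
  +(−1)^0/∏(0,2,2,1,2,2)! = 1/16  (running 1/16)
  +(−1)^1/∏(1,1,1,0,3,3)! = -1/36  (running 5/144)
⟨..|..⟩ = √(18432/175)·(5/144) = +0.356348

+√(8/63) ≈ +0.356348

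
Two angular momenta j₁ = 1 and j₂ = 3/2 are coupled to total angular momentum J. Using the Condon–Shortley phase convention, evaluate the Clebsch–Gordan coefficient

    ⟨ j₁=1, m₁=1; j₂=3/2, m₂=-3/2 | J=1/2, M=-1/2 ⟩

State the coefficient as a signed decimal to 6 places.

+√(1/2) ≈ +0.707107

triangle: 2!×0!×1!/4! = 2/24
(j±m)!: 2!×0!×0!×3!×0!×1! = 12
prefactor² = (2J+1)×Δ×N² = 2
  k=0: +1/(0!×2!×0!×0!×0!×1!) = 1/2
Σ = 1/2  ⇒  CG² = 2×1/2² = 1/2
CG = +√(1/2) = +0.707107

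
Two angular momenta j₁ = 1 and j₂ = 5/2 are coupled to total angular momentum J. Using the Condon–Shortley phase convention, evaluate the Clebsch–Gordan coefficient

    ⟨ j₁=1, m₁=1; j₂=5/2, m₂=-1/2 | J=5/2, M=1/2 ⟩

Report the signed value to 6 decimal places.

j₁+j₂−J=1  J+j₁−j₂=1  J−j₁+j₂=4  j₁+j₂+J+1=7
(j₁±m₁, j₂±m₂, J±M) = (2,0,2,3,3,2)
P² = 288/35
sum k=0..0:
  [0] +1/4 = 1/4
S = 1/4
C² = P²·S² = 18/35 ; C = +0.717137

+√(18/35) ≈ +0.717137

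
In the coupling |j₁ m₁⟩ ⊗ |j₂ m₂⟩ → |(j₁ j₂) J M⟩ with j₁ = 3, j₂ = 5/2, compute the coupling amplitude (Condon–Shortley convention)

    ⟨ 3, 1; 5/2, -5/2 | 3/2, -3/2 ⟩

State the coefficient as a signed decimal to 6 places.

+0.267261  (= +√(1/14))

j₁+j₂−J=4  J+j₁−j₂=2  J−j₁+j₂=1  j₁+j₂+J+1=8
(j₁±m₁, j₂±m₂, J±M) = (4,2,0,5,0,3)
P² = 1152/7
sum k=0..0:
  [0] +1/48 = 1/48
S = 1/48
C² = P²·S² = 1/14 ; C = +0.267261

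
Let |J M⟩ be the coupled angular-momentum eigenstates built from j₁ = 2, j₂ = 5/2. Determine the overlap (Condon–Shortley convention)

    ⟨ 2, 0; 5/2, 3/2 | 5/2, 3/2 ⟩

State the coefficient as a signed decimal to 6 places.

-0.119523  (= −√(1/70))

triangle: 2!*2!*3!/8! = 24/40320
(j±m)!: 2!*2!*4!*1!*4!*1! = 2304
prefactor² = (2J+1)*Δ*N² = 288/35
  k=1: −1/(1!*1!*1!*3!*1!*0!) = -1/6
  k=2: +1/(2!*0!*0!*2!*2!*1!) = 1/8
Σ = -1/24  ⇒  CG² = 288/35*(-1/24)² = 1/70
CG = −√(1/70) = -0.119523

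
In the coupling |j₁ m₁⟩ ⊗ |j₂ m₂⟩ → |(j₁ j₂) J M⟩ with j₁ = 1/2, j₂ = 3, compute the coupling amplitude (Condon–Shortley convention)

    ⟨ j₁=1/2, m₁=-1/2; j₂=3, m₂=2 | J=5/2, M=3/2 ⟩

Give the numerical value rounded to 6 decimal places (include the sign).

−√(5/7) ≈ -0.845154

√[6·1!0!5!/7! · 0!1!5!1!4!1!] = √(2880/7)
  +(−1)^1/∏(1,0,0,4,0,1)! = -1/24  (running -1/24)
⟨..|..⟩ = √(2880/7)·(-1/24) = -0.845154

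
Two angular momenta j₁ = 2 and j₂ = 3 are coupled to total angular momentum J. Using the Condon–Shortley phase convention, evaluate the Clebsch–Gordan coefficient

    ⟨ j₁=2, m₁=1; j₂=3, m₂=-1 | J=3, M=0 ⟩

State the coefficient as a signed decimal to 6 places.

+0.182574

√[7·2!2!4!/9! · 3!1!2!4!3!3!] = √(96/5)
  +(−1)^0/∏(0,2,1,2,1,2)! = 1/8  (running 1/8)
  +(−1)^1/∏(1,1,0,1,2,3)! = -1/12  (running 1/24)
⟨..|..⟩ = √(96/5)·(1/24) = +0.182574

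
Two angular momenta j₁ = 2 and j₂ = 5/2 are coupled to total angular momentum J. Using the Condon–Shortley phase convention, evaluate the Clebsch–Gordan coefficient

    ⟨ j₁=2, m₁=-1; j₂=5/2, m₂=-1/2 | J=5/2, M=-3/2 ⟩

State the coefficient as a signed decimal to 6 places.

-0.414039

√[6·2!2!3!/8! · 1!3!2!3!1!4!] = √(216/35)
  +(−1)^1/∏(1,1,2,1,0,2)! = -1/4  (running -1/4)
  +(−1)^2/∏(2,0,1,0,1,3)! = 1/12  (running -1/6)
⟨..|..⟩ = √(216/35)·(-1/6) = -0.414039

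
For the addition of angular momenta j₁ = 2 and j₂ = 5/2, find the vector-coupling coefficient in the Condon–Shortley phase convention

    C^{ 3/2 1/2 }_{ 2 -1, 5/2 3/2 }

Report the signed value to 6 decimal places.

+√(2/105) = +0.138013

triangle: 3!·1!·2!/7! = 12/5040
(j±m)!: 1!·3!·4!·1!·2!·1! = 288
prefactor² = (2J+1)·Δ·N² = 96/35
  k=2: +1/(2!·1!·1!·2!·0!·0!) = 1/4
  k=3: −1/(3!·0!·0!·1!·1!·1!) = -1/6
Σ = 1/12  ⇒  CG² = 96/35·1/12² = 2/105
CG = +√(2/105) = +0.138013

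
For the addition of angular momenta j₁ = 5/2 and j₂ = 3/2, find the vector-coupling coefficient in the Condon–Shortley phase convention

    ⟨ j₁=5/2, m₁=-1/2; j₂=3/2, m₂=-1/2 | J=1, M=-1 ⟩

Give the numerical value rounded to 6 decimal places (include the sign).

-0.387298

j₁+j₂−J=3  J+j₁−j₂=2  J−j₁+j₂=0  j₁+j₂+J+1=6
(j₁±m₁, j₂±m₂, J±M) = (2,3,1,2,0,2)
P² = 12/5
sum k=1..1:
  [1] −1/4 = -1/4
S = -1/4
C² = P²·S² = 3/20 ; C = -0.387298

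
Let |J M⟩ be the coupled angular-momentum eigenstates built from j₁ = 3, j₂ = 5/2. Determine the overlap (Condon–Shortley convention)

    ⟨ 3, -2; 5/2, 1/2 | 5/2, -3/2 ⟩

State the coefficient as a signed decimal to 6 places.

triangle: 3!·3!·2!/9! = 72/362880
(j±m)!: 1!·5!·3!·2!·1!·4! = 34560
prefactor² = (2J+1)·Δ·N² = 288/7
  k=2: +1/(2!·1!·3!·1!·0!·1!) = 1/12
  k=3: −1/(3!·0!·2!·0!·1!·2!) = -1/24
Σ = 1/24  ⇒  CG² = 288/7·1/24² = 1/14
CG = +√(1/14) = +0.267261

+√(1/14) ≈ +0.267261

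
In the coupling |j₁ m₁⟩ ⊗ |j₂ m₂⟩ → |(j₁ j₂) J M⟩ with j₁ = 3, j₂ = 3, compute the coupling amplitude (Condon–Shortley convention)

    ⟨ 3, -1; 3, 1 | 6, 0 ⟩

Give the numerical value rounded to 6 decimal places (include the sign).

+0.493464  (= +√(75/308))

triangle: 0!·6!·6!/13! = 518400/6227020800
(j±m)!: 2!·4!·4!·2!·6!·6! = 1194393600
prefactor² = (2J+1)·Δ·N² = 99532800/77
  k=0: +1/(0!·0!·4!·4!·2!·2!) = 1/2304
Σ = 1/2304  ⇒  CG² = 99532800/77·1/2304² = 75/308
CG = +√(75/308) = +0.493464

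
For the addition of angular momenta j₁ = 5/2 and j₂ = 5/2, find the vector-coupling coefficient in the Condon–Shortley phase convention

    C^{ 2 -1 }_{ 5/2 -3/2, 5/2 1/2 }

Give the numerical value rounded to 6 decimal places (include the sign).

+0.377964

√[5·3!2!2!/8! · 1!4!3!2!1!3!] = √(36/7)
  +(−1)^2/∏(2,1,2,1,0,1)! = 1/4  (running 1/4)
  +(−1)^3/∏(3,0,1,0,1,2)! = -1/12  (running 1/6)
⟨..|..⟩ = √(36/7)·(1/6) = +0.377964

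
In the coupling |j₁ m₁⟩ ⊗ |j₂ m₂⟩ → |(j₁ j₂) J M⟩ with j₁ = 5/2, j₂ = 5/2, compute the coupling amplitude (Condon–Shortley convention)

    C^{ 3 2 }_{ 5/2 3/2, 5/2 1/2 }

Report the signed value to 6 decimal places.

−√(1/12) = -0.288675

√[7·2!3!3!/9! · 4!1!3!2!5!1!] = √(48)
  +(−1)^0/∏(0,2,1,3,2,0)! = 1/24  (running 1/24)
  +(−1)^1/∏(1,1,0,2,3,1)! = -1/12  (running -1/24)
⟨..|..⟩ = √(48)·(-1/24) = -0.288675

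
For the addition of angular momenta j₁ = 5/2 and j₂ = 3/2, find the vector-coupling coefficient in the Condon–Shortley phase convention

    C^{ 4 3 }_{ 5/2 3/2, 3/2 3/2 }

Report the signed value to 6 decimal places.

+√(5/8) = +0.790569

√[9·0!5!3!/9! · 4!1!3!0!7!1!] = √(12960)
  +(−1)^0/∏(0,0,1,3,4,0)! = 1/144  (running 1/144)
⟨..|..⟩ = √(12960)·(1/144) = +0.790569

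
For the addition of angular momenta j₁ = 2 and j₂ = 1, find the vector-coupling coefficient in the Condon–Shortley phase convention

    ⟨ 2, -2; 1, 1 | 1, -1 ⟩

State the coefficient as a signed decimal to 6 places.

+√(3/5) ≈ +0.774597

j₁+j₂−J=2  J+j₁−j₂=2  J−j₁+j₂=0  j₁+j₂+J+1=5
(j₁±m₁, j₂±m₂, J±M) = (0,4,2,0,0,2)
P² = 48/5
sum k=2..2:
  [2] +1/4 = 1/4
S = 1/4
C² = P²·S² = 3/5 ; C = +0.774597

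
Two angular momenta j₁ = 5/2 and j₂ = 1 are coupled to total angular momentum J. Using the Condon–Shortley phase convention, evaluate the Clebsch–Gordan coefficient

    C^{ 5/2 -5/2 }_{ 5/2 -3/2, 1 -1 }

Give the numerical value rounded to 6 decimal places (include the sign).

+0.534522

j₁+j₂−J=1  J+j₁−j₂=4  J−j₁+j₂=1  j₁+j₂+J+1=7
(j₁±m₁, j₂±m₂, J±M) = (1,4,0,2,0,5)
P² = 1152/7
sum k=0..0:
  [0] +1/24 = 1/24
S = 1/24
C² = P²·S² = 2/7 ; C = +0.534522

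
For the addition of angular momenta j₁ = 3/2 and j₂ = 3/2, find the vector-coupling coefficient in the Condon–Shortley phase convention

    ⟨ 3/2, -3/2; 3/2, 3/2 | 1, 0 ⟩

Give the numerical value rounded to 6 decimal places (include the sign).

+√(9/20) = +0.670820

√[3·2!1!1!/5! · 0!3!3!0!1!1!] = √(9/5)
  +(−1)^2/∏(2,0,1,1,0,0)! = 1/2  (running 1/2)
⟨..|..⟩ = √(9/5)·(1/2) = +0.670820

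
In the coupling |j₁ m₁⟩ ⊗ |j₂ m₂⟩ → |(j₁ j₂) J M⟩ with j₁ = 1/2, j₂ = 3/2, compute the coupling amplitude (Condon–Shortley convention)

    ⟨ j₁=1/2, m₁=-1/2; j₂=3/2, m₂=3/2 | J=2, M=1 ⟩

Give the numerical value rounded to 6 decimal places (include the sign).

+√(1/4) ≈ +0.500000

triangle: 0!*1!*3!/5! = 6/120
(j±m)!: 0!*1!*3!*0!*3!*1! = 36
prefactor² = (2J+1)*Δ*N² = 9
  k=0: +1/(0!*0!*1!*3!*0!*0!) = 1/6
Σ = 1/6  ⇒  CG² = 9*1/6² = 1/4
CG = +√(1/4) = +0.500000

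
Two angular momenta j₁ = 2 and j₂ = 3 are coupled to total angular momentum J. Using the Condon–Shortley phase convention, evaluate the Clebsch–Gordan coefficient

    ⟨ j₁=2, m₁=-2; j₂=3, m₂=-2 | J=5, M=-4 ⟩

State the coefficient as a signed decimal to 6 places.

√[11·0!4!6!/11! · 0!4!1!5!1!9!] = √(4976640)
  +(−1)^0/∏(0,0,4,1,0,5)! = 1/2880  (running 1/2880)
⟨..|..⟩ = √(4976640)·(1/2880) = +0.774597

+√(3/5) = +0.774597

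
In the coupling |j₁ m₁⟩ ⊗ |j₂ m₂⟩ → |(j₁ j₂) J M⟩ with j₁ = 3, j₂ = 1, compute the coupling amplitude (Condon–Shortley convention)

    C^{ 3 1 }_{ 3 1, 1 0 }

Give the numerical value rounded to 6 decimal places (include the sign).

+0.288675

j₁+j₂−J=1  J+j₁−j₂=5  J−j₁+j₂=1  j₁+j₂+J+1=8
(j₁±m₁, j₂±m₂, J±M) = (4,2,1,1,4,2)
P² = 48
sum k=0..1:
  [0] +1/12 = 1/12
  [1] −1/24 = -1/24
S = 1/24
C² = P²·S² = 1/12 ; C = +0.288675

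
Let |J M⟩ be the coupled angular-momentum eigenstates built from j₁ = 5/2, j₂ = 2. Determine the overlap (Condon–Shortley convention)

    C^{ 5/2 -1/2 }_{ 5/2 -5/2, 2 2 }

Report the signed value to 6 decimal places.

√[6·2!3!2!/8! · 0!5!4!0!2!3!] = √(864/7)
  +(−1)^2/∏(2,0,3,2,0,0)! = 1/24  (running 1/24)
⟨..|..⟩ = √(864/7)·(1/24) = +0.462910

+√(3/14) = +0.462910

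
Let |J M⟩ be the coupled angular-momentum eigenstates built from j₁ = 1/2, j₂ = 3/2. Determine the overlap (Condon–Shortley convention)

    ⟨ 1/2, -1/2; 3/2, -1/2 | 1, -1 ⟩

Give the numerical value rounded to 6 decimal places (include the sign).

-0.500000  (= −√(1/4))

j₁+j₂−J=1  J+j₁−j₂=0  J−j₁+j₂=2  j₁+j₂+J+1=4
(j₁±m₁, j₂±m₂, J±M) = (0,1,1,2,0,2)
P² = 1
sum k=1..1:
  [1] −1/2 = -1/2
S = -1/2
C² = P²·S² = 1/4 ; C = -0.500000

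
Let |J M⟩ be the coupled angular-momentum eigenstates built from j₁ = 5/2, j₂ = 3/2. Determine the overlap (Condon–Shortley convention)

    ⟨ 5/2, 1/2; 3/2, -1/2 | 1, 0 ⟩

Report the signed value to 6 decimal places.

−√(3/10) ≈ -0.547723

√[3·3!2!0!/6! · 3!2!1!2!1!1!] = √(6/5)
  +(−1)^1/∏(1,2,1,0,1,0)! = -1/2  (running -1/2)
⟨..|..⟩ = √(6/5)·(-1/2) = -0.547723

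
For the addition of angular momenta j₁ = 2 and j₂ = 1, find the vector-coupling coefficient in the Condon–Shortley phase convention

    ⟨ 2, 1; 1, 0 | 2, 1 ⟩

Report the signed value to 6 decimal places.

j₁+j₂−J=1  J+j₁−j₂=3  J−j₁+j₂=1  j₁+j₂+J+1=6
(j₁±m₁, j₂±m₂, J±M) = (3,1,1,1,3,1)
P² = 3/2
sum k=0..1:
  [0] +1/2 = 1/2
  [1] −1/6 = -1/6
S = 1/3
C² = P²·S² = 1/6 ; C = +0.408248

+√(1/6) ≈ +0.408248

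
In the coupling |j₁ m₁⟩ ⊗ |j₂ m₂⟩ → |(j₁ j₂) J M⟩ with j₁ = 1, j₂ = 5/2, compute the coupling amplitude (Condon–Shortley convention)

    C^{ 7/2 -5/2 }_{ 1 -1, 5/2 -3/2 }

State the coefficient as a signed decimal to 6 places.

+0.845154  (= +√(5/7))

√[8·0!2!5!/8! · 0!2!1!4!1!6!] = √(11520/7)
  +(−1)^0/∏(0,0,2,1,0,4)! = 1/48  (running 1/48)
⟨..|..⟩ = √(11520/7)·(1/48) = +0.845154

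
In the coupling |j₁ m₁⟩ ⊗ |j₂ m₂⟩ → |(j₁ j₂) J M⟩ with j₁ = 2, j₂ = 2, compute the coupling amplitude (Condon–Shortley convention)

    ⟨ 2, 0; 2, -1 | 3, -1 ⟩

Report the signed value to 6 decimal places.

j₁+j₂−J=1  J+j₁−j₂=3  J−j₁+j₂=3  j₁+j₂+J+1=8
(j₁±m₁, j₂±m₂, J±M) = (2,2,1,3,2,4)
P² = 36/5
sum k=0..1:
  [0] +1/4 = 1/4
  [1] −1/12 = -1/12
S = 1/6
C² = P²·S² = 1/5 ; C = +0.447214

+0.447214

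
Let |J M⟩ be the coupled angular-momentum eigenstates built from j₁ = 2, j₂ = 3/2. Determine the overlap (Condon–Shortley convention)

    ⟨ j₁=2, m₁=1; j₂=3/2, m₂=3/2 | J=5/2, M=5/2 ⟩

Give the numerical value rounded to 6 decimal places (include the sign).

−√(3/7) = -0.654654

√[6·1!3!2!/7! · 3!1!3!0!5!0!] = √(432/7)
  +(−1)^1/∏(1,0,0,2,3,0)! = -1/12  (running -1/12)
⟨..|..⟩ = √(432/7)·(-1/12) = -0.654654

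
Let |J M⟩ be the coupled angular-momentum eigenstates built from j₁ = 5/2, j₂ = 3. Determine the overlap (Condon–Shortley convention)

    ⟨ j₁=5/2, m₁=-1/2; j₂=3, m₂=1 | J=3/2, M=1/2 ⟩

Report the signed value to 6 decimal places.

−√(1/105) = -0.097590

j₁+j₂−J=4  J+j₁−j₂=1  J−j₁+j₂=2  j₁+j₂+J+1=8
(j₁±m₁, j₂±m₂, J±M) = (2,3,4,2,2,1)
P² = 192/35
sum k=2..3:
  [2] +1/8 = 1/8
  [3] −1/6 = -1/6
S = -1/24
C² = P²·S² = 1/105 ; C = -0.097590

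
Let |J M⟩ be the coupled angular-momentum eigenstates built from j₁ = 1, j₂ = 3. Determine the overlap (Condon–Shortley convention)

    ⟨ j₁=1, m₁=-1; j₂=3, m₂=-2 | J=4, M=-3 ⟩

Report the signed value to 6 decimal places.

+0.866025

j₁+j₂−J=0  J+j₁−j₂=2  J−j₁+j₂=6  j₁+j₂+J+1=9
(j₁±m₁, j₂±m₂, J±M) = (0,2,1,5,1,7)
P² = 43200
sum k=0..0:
  [0] +1/240 = 1/240
S = 1/240
C² = P²·S² = 3/4 ; C = +0.866025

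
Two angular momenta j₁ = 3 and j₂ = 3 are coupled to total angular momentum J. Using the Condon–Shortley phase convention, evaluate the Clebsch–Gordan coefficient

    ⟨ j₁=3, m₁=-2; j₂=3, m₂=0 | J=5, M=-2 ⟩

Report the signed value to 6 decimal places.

-0.577350  (= −√(1/3))

j₁+j₂−J=1  J+j₁−j₂=5  J−j₁+j₂=5  j₁+j₂+J+1=12
(j₁±m₁, j₂±m₂, J±M) = (1,5,3,3,3,7)
P² = 43200
sum k=0..1:
  [0] +1/1440 = 1/1440
  [1] −1/288 = -1/288
S = -1/360
C² = P²·S² = 1/3 ; C = -0.577350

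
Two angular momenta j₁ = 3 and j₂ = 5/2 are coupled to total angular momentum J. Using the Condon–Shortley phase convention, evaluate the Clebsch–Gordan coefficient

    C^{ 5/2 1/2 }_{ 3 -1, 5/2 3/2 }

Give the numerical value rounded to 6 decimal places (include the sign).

+√(1/35) ≈ +0.169031

j₁+j₂−J=3  J+j₁−j₂=3  J−j₁+j₂=2  j₁+j₂+J+1=9
(j₁±m₁, j₂±m₂, J±M) = (2,4,4,1,3,2)
P² = 576/35
sum k=2..3:
  [2] +1/8 = 1/8
  [3] −1/12 = -1/12
S = 1/24
C² = P²·S² = 1/35 ; C = +0.169031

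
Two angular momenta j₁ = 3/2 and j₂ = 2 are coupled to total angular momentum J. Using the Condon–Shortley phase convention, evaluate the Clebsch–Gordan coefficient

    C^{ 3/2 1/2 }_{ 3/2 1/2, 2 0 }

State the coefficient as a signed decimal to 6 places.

-0.447214  (= −√(1/5))

triangle: 2!*1!*2!/6! = 4/720
(j±m)!: 2!*1!*2!*2!*2!*1! = 16
prefactor² = (2J+1)*Δ*N² = 16/45
  k=0: +1/(0!*2!*1!*2!*0!*0!) = 1/4
  k=1: −1/(1!*1!*0!*1!*1!*1!) = -1
Σ = -3/4  ⇒  CG² = 16/45*(-3/4)² = 1/5
CG = −√(1/5) = -0.447214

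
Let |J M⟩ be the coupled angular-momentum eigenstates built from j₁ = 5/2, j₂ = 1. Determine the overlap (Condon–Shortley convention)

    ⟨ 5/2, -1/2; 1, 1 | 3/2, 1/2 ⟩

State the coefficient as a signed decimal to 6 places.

√[4·2!3!0!/6! · 2!3!2!0!2!1!] = √(16/5)
  +(−1)^2/∏(2,0,1,0,2,0)! = 1/4  (running 1/4)
⟨..|..⟩ = √(16/5)·(1/4) = +0.447214

+√(1/5) ≈ +0.447214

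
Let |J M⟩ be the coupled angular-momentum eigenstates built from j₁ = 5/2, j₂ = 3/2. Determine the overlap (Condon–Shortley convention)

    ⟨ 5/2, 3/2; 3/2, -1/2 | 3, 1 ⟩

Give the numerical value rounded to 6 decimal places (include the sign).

j₁+j₂−J=1  J+j₁−j₂=4  J−j₁+j₂=2  j₁+j₂+J+1=8
(j₁±m₁, j₂±m₂, J±M) = (4,1,1,2,4,2)
P² = 96/5
sum k=0..1:
  [0] +1/6 = 1/6
  [1] −1/48 = -1/48
S = 7/48
C² = P²·S² = 49/120 ; C = +0.639010

+√(49/120) ≈ +0.639010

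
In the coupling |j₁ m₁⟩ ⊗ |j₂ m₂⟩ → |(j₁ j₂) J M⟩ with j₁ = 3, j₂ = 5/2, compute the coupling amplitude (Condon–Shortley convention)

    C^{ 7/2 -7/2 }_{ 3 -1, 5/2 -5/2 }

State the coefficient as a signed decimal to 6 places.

√[8·2!4!3!/10! · 2!4!0!5!0!7!] = √(18432)
  +(−1)^0/∏(0,2,4,0,0,3)! = 1/288  (running 1/288)
⟨..|..⟩ = √(18432)·(1/288) = +0.471405

+0.471405  (= +√(2/9))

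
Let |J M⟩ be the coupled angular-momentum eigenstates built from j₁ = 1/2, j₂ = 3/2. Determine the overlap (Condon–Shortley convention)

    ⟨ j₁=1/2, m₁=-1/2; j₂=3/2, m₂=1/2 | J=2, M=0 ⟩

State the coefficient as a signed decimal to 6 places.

triangle: 0!*1!*3!/5! = 6/120
(j±m)!: 0!*1!*2!*1!*2!*2! = 8
prefactor² = (2J+1)*Δ*N² = 2
  k=0: +1/(0!*0!*1!*2!*0!*1!) = 1/2
Σ = 1/2  ⇒  CG² = 2*1/2² = 1/2
CG = +√(1/2) = +0.707107

+√(1/2) ≈ +0.707107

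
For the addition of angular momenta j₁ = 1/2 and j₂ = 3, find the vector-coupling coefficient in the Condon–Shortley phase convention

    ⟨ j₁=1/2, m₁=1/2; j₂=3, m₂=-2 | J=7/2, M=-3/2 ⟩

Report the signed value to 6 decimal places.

+0.534522

j₁+j₂−J=0  J+j₁−j₂=1  J−j₁+j₂=6  j₁+j₂+J+1=8
(j₁±m₁, j₂±m₂, J±M) = (1,0,1,5,2,5)
P² = 28800/7
sum k=0..0:
  [0] +1/120 = 1/120
S = 1/120
C² = P²·S² = 2/7 ; C = +0.534522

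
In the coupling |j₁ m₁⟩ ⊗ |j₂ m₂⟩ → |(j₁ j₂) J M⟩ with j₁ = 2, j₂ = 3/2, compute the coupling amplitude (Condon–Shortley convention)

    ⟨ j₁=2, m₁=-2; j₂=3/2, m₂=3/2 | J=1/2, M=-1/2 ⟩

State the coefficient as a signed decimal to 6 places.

-0.632456  (= −√(2/5))

j₁+j₂−J=3  J+j₁−j₂=1  J−j₁+j₂=0  j₁+j₂+J+1=5
(j₁±m₁, j₂±m₂, J±M) = (0,4,3,0,0,1)
P² = 72/5
sum k=3..3:
  [3] −1/6 = -1/6
S = -1/6
C² = P²·S² = 2/5 ; C = -0.632456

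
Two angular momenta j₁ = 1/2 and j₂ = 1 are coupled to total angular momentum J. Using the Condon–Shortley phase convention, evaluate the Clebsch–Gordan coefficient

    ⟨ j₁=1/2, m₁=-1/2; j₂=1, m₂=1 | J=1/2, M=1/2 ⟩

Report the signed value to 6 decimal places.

√[2·1!0!1!/3! · 0!1!2!0!1!0!] = √(2/3)
  +(−1)^1/∏(1,0,0,1,0,0)! = -1  (running -1)
⟨..|..⟩ = √(2/3)·(-1) = -0.816497

-0.816497  (= −√(2/3))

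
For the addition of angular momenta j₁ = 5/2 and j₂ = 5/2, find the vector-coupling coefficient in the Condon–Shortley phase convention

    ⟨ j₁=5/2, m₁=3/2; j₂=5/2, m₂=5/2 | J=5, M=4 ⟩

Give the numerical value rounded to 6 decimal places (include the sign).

j₁+j₂−J=0  J+j₁−j₂=5  J−j₁+j₂=5  j₁+j₂+J+1=11
(j₁±m₁, j₂±m₂, J±M) = (4,1,5,0,9,1)
P² = 4147200
sum k=0..0:
  [0] +1/2880 = 1/2880
S = 1/2880
C² = P²·S² = 1/2 ; C = +0.707107

+√(1/2) = +0.707107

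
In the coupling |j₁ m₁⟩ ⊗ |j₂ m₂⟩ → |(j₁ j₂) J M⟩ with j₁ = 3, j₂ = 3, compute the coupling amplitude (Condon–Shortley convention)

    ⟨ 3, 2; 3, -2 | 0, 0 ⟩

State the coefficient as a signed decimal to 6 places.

triangle: 6!·0!·0!/7! = 720/5040
(j±m)!: 5!·1!·1!·5!·0!·0! = 14400
prefactor² = (2J+1)·Δ·N² = 14400/7
  k=1: −1/(1!·5!·0!·0!·0!·0!) = -1/120
Σ = -1/120  ⇒  CG² = 14400/7·(-1/120)² = 1/7
CG = −√(1/7) = -0.377964

-0.377964  (= −√(1/7))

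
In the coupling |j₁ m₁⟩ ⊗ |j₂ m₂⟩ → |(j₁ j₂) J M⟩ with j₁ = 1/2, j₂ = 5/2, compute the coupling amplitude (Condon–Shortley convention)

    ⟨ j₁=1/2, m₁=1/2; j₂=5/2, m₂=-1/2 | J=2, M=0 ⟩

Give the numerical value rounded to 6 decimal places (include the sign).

+0.707107  (= +√(1/2))

j₁+j₂−J=1  J+j₁−j₂=0  J−j₁+j₂=4  j₁+j₂+J+1=6
(j₁±m₁, j₂±m₂, J±M) = (1,0,2,3,2,2)
P² = 8
sum k=0..0:
  [0] +1/4 = 1/4
S = 1/4
C² = P²·S² = 1/2 ; C = +0.707107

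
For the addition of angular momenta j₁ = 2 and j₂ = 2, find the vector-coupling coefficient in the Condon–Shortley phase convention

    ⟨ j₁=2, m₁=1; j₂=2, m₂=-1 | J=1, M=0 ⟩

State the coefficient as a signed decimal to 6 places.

j₁+j₂−J=3  J+j₁−j₂=1  J−j₁+j₂=1  j₁+j₂+J+1=6
(j₁±m₁, j₂±m₂, J±M) = (3,1,1,3,1,1)
P² = 9/10
sum k=0..1:
  [0] +1/6 = 1/6
  [1] −1/2 = -1/2
S = -1/3
C² = P²·S² = 1/10 ; C = -0.316228

-0.316228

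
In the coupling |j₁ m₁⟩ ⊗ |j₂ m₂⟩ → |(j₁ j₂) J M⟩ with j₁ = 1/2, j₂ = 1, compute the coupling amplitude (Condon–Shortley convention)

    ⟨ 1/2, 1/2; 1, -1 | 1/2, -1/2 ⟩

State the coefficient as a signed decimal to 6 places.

+0.816497

triangle: 1!·0!·1!/3! = 1/6
(j±m)!: 1!·0!·0!·2!·0!·1! = 2
prefactor² = (2J+1)·Δ·N² = 2/3
  k=0: +1/(0!·1!·0!·0!·0!·1!) = 1
Σ = 1  ⇒  CG² = 2/3·1² = 2/3
CG = +√(2/3) = +0.816497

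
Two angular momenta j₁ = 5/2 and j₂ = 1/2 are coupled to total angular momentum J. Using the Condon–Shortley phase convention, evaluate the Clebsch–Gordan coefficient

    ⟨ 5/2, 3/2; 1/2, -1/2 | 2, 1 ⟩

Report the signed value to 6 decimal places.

+0.816497

√[5·1!4!0!/6! · 4!1!0!1!3!1!] = √(24)
  +(−1)^0/∏(0,1,1,0,3,0)! = 1/6  (running 1/6)
⟨..|..⟩ = √(24)·(1/6) = +0.816497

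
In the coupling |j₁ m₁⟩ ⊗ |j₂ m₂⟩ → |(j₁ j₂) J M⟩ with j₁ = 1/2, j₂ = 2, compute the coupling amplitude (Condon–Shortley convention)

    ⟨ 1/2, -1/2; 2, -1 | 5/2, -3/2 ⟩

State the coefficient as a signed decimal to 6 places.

+√(4/5) = +0.894427

triangle: 0!×1!×4!/6! = 24/720
(j±m)!: 0!×1!×1!×3!×1!×4! = 144
prefactor² = (2J+1)×Δ×N² = 144/5
  k=0: +1/(0!×0!×1!×1!×0!×3!) = 1/6
Σ = 1/6  ⇒  CG² = 144/5×1/6² = 4/5
CG = +√(4/5) = +0.894427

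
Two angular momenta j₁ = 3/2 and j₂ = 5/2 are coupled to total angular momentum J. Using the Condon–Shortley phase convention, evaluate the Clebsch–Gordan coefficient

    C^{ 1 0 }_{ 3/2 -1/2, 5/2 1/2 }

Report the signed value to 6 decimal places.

triangle: 3!·0!·2!/6! = 12/720
(j±m)!: 1!·2!·3!·2!·1!·1! = 24
prefactor² = (2J+1)·Δ·N² = 6/5
  k=2: +1/(2!·1!·0!·1!·0!·1!) = 1/2
Σ = 1/2  ⇒  CG² = 6/5·1/2² = 3/10
CG = +√(3/10) = +0.547723

+0.547723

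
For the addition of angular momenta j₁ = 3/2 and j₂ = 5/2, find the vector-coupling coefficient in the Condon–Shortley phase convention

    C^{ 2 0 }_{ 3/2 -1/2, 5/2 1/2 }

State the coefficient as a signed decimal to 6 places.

−√(1/14) ≈ -0.267261

j₁+j₂−J=2  J+j₁−j₂=1  J−j₁+j₂=3  j₁+j₂+J+1=7
(j₁±m₁, j₂±m₂, J±M) = (1,2,3,2,2,2)
P² = 8/7
sum k=1..2:
  [1] −1/2 = -1/2
  [2] +1/4 = 1/4
S = -1/4
C² = P²·S² = 1/14 ; C = -0.267261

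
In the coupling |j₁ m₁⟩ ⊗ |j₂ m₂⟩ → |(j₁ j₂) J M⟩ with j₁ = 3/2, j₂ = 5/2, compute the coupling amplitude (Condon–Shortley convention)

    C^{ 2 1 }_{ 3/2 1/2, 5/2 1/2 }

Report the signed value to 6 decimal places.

j₁+j₂−J=2  J+j₁−j₂=1  J−j₁+j₂=3  j₁+j₂+J+1=7
(j₁±m₁, j₂±m₂, J±M) = (2,1,3,2,3,1)
P² = 12/7
sum k=0..1:
  [0] +1/12 = 1/12
  [1] −1/2 = -1/2
S = -5/12
C² = P²·S² = 25/84 ; C = -0.545545

−√(25/84) ≈ -0.545545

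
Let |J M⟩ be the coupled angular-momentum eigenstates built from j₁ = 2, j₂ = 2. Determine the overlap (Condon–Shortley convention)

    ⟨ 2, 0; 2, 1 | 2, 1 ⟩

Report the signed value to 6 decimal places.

j₁+j₂−J=2  J+j₁−j₂=2  J−j₁+j₂=2  j₁+j₂+J+1=7
(j₁±m₁, j₂±m₂, J±M) = (2,2,3,1,3,1)
P² = 8/7
sum k=1..2:
  [1] −1/2 = -1/2
  [2] +1/4 = 1/4
S = -1/4
C² = P²·S² = 1/14 ; C = -0.267261

−√(1/14) ≈ -0.267261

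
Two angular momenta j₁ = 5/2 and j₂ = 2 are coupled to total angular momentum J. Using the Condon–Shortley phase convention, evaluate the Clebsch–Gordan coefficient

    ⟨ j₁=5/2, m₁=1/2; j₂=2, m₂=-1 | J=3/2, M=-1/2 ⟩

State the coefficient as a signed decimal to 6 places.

−√(5/21) ≈ -0.487950

triangle: 3!×2!×1!/7! = 12/5040
(j±m)!: 3!×2!×1!×3!×1!×2! = 144
prefactor² = (2J+1)×Δ×N² = 48/35
  k=0: +1/(0!×3!×2!×1!×0!×0!) = 1/12
  k=1: −1/(1!×2!×1!×0!×1!×1!) = -1/2
Σ = -5/12  ⇒  CG² = 48/35×(-5/12)² = 5/21
CG = −√(5/21) = -0.487950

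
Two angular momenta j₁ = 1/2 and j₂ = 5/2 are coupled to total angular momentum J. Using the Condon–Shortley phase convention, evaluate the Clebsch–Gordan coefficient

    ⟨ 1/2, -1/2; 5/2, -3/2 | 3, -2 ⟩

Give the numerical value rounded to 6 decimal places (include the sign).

j₁+j₂−J=0  J+j₁−j₂=1  J−j₁+j₂=5  j₁+j₂+J+1=7
(j₁±m₁, j₂±m₂, J±M) = (0,1,1,4,1,5)
P² = 480
sum k=0..0:
  [0] +1/24 = 1/24
S = 1/24
C² = P²·S² = 5/6 ; C = +0.912871

+0.912871  (= +√(5/6))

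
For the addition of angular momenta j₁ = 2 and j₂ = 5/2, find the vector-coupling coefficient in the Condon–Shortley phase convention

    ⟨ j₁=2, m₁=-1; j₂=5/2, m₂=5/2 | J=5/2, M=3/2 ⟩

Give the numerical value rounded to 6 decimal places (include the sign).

√[6·2!2!3!/8! · 1!3!5!0!4!1!] = √(432/7)
  +(−1)^2/∏(2,0,1,3,1,0)! = 1/12  (running 1/12)
⟨..|..⟩ = √(432/7)·(1/12) = +0.654654

+√(3/7) ≈ +0.654654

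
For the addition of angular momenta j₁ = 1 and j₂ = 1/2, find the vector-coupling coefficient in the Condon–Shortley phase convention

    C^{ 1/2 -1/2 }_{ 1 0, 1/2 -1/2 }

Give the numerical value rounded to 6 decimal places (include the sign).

+0.577350

j₁+j₂−J=1  J+j₁−j₂=1  J−j₁+j₂=0  j₁+j₂+J+1=3
(j₁±m₁, j₂±m₂, J±M) = (1,1,0,1,0,1)
P² = 1/3
sum k=0..0:
  [0] +1/1 = 1
S = 1
C² = P²·S² = 1/3 ; C = +0.577350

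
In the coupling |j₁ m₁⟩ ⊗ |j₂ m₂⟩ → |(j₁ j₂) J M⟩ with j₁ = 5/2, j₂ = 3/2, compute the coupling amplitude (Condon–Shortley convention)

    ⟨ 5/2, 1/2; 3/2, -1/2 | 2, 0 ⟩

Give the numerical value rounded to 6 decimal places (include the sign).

-0.267261

√[5·2!3!1!/7! · 3!2!1!2!2!2!] = √(8/7)
  +(−1)^0/∏(0,2,2,1,1,0)! = 1/4  (running 1/4)
  +(−1)^1/∏(1,1,1,0,2,1)! = -1/2  (running -1/4)
⟨..|..⟩ = √(8/7)·(-1/4) = -0.267261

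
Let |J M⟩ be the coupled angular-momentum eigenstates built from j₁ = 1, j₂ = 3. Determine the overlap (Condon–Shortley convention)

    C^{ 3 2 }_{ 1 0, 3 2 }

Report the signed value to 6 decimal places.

-0.577350  (= −√(1/3))

triangle: 1!·1!·5!/8! = 120/40320
(j±m)!: 1!·1!·5!·1!·5!·1! = 14400
prefactor² = (2J+1)·Δ·N² = 300
  k=0: +1/(0!·1!·1!·5!·0!·0!) = 1/120
  k=1: −1/(1!·0!·0!·4!·1!·1!) = -1/24
Σ = -1/30  ⇒  CG² = 300·(-1/30)² = 1/3
CG = −√(1/3) = -0.577350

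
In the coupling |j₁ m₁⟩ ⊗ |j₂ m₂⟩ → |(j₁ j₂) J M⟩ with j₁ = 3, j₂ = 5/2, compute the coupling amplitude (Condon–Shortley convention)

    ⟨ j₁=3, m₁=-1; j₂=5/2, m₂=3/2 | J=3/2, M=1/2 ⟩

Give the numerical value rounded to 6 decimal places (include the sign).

triangle: 4!·2!·1!/8! = 48/40320
(j±m)!: 2!·4!·4!·1!·2!·1! = 2304
prefactor² = (2J+1)·Δ·N² = 384/35
  k=3: −1/(3!·1!·1!·1!·1!·0!) = -1/6
  k=4: +1/(4!·0!·0!·0!·2!·1!) = 1/48
Σ = -7/48  ⇒  CG² = 384/35·(-7/48)² = 7/30
CG = −√(7/30) = -0.483046

-0.483046  (= −√(7/30))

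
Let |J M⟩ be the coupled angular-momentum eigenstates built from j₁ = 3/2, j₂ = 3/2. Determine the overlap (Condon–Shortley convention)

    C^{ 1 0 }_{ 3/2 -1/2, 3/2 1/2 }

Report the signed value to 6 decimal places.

triangle: 2!·1!·1!/5! = 2/120
(j±m)!: 1!·2!·2!·1!·1!·1! = 4
prefactor² = (2J+1)·Δ·N² = 1/5
  k=1: −1/(1!·1!·1!·1!·0!·0!) = -1
  k=2: +1/(2!·0!·0!·0!·1!·1!) = 1/2
Σ = -1/2  ⇒  CG² = 1/5·(-1/2)² = 1/20
CG = −√(1/20) = -0.223607

-0.223607  (= −√(1/20))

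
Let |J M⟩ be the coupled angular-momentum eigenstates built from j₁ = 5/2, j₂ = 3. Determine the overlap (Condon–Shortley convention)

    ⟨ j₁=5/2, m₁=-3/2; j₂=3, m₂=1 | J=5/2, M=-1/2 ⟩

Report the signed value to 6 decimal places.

+√(1/35) = +0.169031

j₁+j₂−J=3  J+j₁−j₂=2  J−j₁+j₂=3  j₁+j₂+J+1=9
(j₁±m₁, j₂±m₂, J±M) = (1,4,4,2,2,3)
P² = 576/35
sum k=2..3:
  [2] +1/8 = 1/8
  [3] −1/12 = -1/12
S = 1/24
C² = P²·S² = 1/35 ; C = +0.169031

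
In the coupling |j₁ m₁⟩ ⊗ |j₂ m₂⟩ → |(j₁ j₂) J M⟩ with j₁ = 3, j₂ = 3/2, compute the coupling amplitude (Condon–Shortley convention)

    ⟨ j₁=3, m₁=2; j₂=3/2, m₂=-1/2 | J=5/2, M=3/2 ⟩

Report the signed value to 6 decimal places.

+0.267261

triangle: 2!×4!×1!/8! = 48/40320
(j±m)!: 5!×1!×1!×2!×4!×1! = 5760
prefactor² = (2J+1)×Δ×N² = 288/7
  k=0: +1/(0!×2!×1!×1!×3!×0!) = 1/12
  k=1: −1/(1!×1!×0!×0!×4!×1!) = -1/24
Σ = 1/24  ⇒  CG² = 288/7×1/24² = 1/14
CG = +√(1/14) = +0.267261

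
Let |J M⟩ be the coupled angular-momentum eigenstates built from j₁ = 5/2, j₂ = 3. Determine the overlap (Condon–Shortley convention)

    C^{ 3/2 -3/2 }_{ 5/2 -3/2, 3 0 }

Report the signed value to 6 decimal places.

-0.414039  (= −√(6/35))

triangle: 4!·1!·2!/8! = 48/40320
(j±m)!: 1!·4!·3!·3!·0!·3! = 5184
prefactor² = (2J+1)·Δ·N² = 864/35
  k=3: −1/(3!·1!·1!·0!·0!·2!) = -1/12
Σ = -1/12  ⇒  CG² = 864/35·(-1/12)² = 6/35
CG = −√(6/35) = -0.414039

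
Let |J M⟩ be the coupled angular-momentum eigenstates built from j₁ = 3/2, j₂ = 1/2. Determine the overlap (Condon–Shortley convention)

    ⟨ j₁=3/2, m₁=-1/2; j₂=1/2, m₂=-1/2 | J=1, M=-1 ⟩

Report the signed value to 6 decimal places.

triangle: 1!×2!×0!/4! = 2/24
(j±m)!: 1!×2!×0!×1!×0!×2! = 4
prefactor² = (2J+1)×Δ×N² = 1
  k=0: +1/(0!×1!×2!×0!×0!×0!) = 1/2
Σ = 1/2  ⇒  CG² = 1×1/2² = 1/4
CG = +√(1/4) = +0.500000

+√(1/4) ≈ +0.500000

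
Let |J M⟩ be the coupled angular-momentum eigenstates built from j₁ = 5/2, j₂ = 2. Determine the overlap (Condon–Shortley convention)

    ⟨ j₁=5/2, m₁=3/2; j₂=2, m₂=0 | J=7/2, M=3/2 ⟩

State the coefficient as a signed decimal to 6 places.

√[8·1!4!3!/9! · 4!1!2!2!5!2!] = √(512/7)
  +(−1)^0/∏(0,1,1,2,3,1)! = 1/12  (running 1/12)
  +(−1)^1/∏(1,0,0,1,4,2)! = -1/48  (running 1/16)
⟨..|..⟩ = √(512/7)·(1/16) = +0.534522

+0.534522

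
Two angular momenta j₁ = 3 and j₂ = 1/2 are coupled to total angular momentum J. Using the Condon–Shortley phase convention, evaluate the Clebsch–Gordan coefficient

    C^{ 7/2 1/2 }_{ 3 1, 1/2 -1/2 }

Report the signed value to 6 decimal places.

triangle: 0!*6!*1!/8! = 720/40320
(j±m)!: 4!*2!*0!*1!*4!*3! = 6912
prefactor² = (2J+1)*Δ*N² = 6912/7
  k=0: +1/(0!*0!*2!*0!*4!*1!) = 1/48
Σ = 1/48  ⇒  CG² = 6912/7*1/48² = 3/7
CG = +√(3/7) = +0.654654

+0.654654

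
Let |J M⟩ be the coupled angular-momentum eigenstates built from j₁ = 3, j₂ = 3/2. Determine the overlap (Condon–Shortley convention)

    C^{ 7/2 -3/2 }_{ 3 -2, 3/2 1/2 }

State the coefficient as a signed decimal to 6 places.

−√(3/7) = -0.654654

triangle: 1!*5!*2!/9! = 240/362880
(j±m)!: 1!*5!*2!*1!*2!*5! = 57600
prefactor² = (2J+1)*Δ*N² = 6400/21
  k=0: +1/(0!*1!*5!*2!*0!*0!) = 1/240
  k=1: −1/(1!*0!*4!*1!*1!*1!) = -1/24
Σ = -3/80  ⇒  CG² = 6400/21*(-3/80)² = 3/7
CG = −√(3/7) = -0.654654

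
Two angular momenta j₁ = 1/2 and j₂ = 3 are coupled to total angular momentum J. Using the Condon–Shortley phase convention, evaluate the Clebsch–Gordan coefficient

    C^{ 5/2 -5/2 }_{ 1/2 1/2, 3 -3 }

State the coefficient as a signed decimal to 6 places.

+√(6/7) ≈ +0.925820

√[6·1!0!5!/7! · 1!0!0!6!0!5!] = √(86400/7)
  +(−1)^0/∏(0,1,0,0,0,5)! = 1/120  (running 1/120)
⟨..|..⟩ = √(86400/7)·(1/120) = +0.925820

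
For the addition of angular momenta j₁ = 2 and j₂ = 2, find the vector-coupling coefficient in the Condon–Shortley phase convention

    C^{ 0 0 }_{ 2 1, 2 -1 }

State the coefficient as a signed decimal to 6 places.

√[1·4!0!0!/5! · 3!1!1!3!0!0!] = √(36/5)
  +(−1)^1/∏(1,3,0,0,0,0)! = -1/6  (running -1/6)
⟨..|..⟩ = √(36/5)·(-1/6) = -0.447214

-0.447214  (= −√(1/5))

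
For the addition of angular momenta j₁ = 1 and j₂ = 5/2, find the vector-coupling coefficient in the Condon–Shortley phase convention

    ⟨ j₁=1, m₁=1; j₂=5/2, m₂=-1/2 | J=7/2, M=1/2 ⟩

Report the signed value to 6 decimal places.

+0.534522  (= +√(2/7))

triangle: 0!·2!·5!/8! = 240/40320
(j±m)!: 2!·0!·2!·3!·4!·3! = 3456
prefactor² = (2J+1)·Δ·N² = 1152/7
  k=0: +1/(0!·0!·0!·2!·2!·3!) = 1/24
Σ = 1/24  ⇒  CG² = 1152/7·1/24² = 2/7
CG = +√(2/7) = +0.534522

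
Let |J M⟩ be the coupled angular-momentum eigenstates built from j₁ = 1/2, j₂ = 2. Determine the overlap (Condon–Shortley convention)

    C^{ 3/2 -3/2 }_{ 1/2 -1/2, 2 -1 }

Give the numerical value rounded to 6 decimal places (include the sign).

√[4·1!0!3!/5! · 0!1!1!3!0!3!] = √(36/5)
  +(−1)^1/∏(1,0,0,0,0,3)! = -1/6  (running -1/6)
⟨..|..⟩ = √(36/5)·(-1/6) = -0.447214

-0.447214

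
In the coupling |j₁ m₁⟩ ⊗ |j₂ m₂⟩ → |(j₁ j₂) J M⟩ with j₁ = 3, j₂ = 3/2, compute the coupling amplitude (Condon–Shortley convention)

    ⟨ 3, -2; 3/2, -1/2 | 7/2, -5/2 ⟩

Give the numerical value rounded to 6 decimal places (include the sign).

−√(1/7) = -0.377964

triangle: 1!·5!·2!/9! = 240/362880
(j±m)!: 1!·5!·1!·2!·1!·6! = 172800
prefactor² = (2J+1)·Δ·N² = 6400/7
  k=0: +1/(0!·1!·5!·1!·0!·1!) = 1/120
  k=1: −1/(1!·0!·4!·0!·1!·2!) = -1/48
Σ = -1/80  ⇒  CG² = 6400/7·(-1/80)² = 1/7
CG = −√(1/7) = -0.377964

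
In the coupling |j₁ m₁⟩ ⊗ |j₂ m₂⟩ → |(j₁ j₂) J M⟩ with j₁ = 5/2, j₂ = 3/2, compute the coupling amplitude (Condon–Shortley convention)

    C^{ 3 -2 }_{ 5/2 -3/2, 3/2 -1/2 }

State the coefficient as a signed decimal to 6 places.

-0.288675  (= −√(1/12))

triangle: 1!×4!×2!/8! = 48/40320
(j±m)!: 1!×4!×1!×2!×1!×5! = 5760
prefactor² = (2J+1)×Δ×N² = 48
  k=0: +1/(0!×1!×4!×1!×0!×1!) = 1/24
  k=1: −1/(1!×0!×3!×0!×1!×2!) = -1/12
Σ = -1/24  ⇒  CG² = 48×(-1/24)² = 1/12
CG = −√(1/12) = -0.288675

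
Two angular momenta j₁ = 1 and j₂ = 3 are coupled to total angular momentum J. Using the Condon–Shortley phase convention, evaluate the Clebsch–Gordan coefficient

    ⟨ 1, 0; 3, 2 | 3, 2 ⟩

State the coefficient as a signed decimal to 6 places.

√[7·1!1!5!/8! · 1!1!5!1!5!1!] = √(300)
  +(−1)^0/∏(0,1,1,5,0,0)! = 1/120  (running 1/120)
  +(−1)^1/∏(1,0,0,4,1,1)! = -1/24  (running -1/30)
⟨..|..⟩ = √(300)·(-1/30) = -0.577350

−√(1/3) ≈ -0.577350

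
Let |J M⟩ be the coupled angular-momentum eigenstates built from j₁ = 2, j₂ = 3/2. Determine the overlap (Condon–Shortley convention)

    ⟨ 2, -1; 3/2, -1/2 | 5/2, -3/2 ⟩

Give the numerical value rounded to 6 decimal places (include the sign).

-0.169031

√[6·1!3!2!/7! · 1!3!1!2!1!4!] = √(144/35)
  +(−1)^0/∏(0,1,3,1,0,1)! = 1/6  (running 1/6)
  +(−1)^1/∏(1,0,2,0,1,2)! = -1/4  (running -1/12)
⟨..|..⟩ = √(144/35)·(-1/12) = -0.169031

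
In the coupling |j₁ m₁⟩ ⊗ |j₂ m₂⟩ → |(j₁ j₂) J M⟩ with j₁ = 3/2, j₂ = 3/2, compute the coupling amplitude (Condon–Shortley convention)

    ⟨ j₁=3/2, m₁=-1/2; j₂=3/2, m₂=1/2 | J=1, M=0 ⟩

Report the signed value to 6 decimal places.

-0.223607  (= −√(1/20))

j₁+j₂−J=2  J+j₁−j₂=1  J−j₁+j₂=1  j₁+j₂+J+1=5
(j₁±m₁, j₂±m₂, J±M) = (1,2,2,1,1,1)
P² = 1/5
sum k=1..2:
  [1] −1/1 = -1
  [2] +1/2 = 1/2
S = -1/2
C² = P²·S² = 1/20 ; C = -0.223607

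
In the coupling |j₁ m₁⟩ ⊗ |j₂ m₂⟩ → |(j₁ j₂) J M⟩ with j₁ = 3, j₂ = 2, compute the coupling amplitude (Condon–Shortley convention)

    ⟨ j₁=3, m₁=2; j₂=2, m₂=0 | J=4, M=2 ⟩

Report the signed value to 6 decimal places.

+0.585540  (= +√(12/35))

triangle: 1!*5!*3!/10! = 720/3628800
(j±m)!: 5!*1!*2!*2!*6!*2! = 691200
prefactor² = (2J+1)*Δ*N² = 8640/7
  k=0: +1/(0!*1!*1!*2!*4!*1!) = 1/48
  k=1: −1/(1!*0!*0!*1!*5!*2!) = -1/240
Σ = 1/60  ⇒  CG² = 8640/7*1/60² = 12/35
CG = +√(12/35) = +0.585540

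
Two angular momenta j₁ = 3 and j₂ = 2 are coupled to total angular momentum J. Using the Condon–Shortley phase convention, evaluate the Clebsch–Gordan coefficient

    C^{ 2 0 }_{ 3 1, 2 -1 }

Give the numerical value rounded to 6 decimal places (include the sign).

triangle: 3!*3!*1!/8! = 36/40320
(j±m)!: 4!*2!*1!*3!*2!*2! = 1152
prefactor² = (2J+1)*Δ*N² = 36/7
  k=0: +1/(0!*3!*2!*1!*1!*0!) = 1/12
  k=1: −1/(1!*2!*1!*0!*2!*1!) = -1/4
Σ = -1/6  ⇒  CG² = 36/7*(-1/6)² = 1/7
CG = −√(1/7) = -0.377964

-0.377964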